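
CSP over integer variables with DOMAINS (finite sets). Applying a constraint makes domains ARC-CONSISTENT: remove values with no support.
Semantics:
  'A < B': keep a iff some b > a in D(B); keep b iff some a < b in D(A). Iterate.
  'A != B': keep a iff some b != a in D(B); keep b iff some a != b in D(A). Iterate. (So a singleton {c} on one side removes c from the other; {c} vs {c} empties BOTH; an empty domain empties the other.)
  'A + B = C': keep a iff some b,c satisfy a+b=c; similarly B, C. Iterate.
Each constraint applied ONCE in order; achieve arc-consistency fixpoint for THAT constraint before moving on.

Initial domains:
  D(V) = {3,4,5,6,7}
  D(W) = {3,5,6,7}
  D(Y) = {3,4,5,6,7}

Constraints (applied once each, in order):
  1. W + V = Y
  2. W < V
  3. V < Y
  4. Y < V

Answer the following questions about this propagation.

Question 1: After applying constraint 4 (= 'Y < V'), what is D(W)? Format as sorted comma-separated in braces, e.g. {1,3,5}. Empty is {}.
Answer: {3}

Derivation:
Constraint 1 (W + V = Y) on D(W)={3,5,6,7} D(V)={3,4,5,6,7} D(Y)={3,4,5,6,7}: W {3,5,6,7}->{3}; V {3,4,5,6,7}->{3,4}; Y {3,4,5,6,7}->{6,7}
Constraint 2 (W < V) on D(W)={3} D(V)={3,4}: V {3,4}->{4}
Constraint 3 (V < Y) on D(V)={4} D(Y)={6,7}: no change
Constraint 4 (Y < V) on D(Y)={6,7} D(V)={4}: Y {6,7}->{}; V {4}->{}
So after constraint 4: D(W) = {3}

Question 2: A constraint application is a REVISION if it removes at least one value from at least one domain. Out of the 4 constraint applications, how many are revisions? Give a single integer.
Answer: 3

Derivation:
Constraint 1 (W + V = Y) on D(W)={3,5,6,7} D(V)={3,4,5,6,7} D(Y)={3,4,5,6,7}: W {3,5,6,7}->{3}; V {3,4,5,6,7}->{3,4}; Y {3,4,5,6,7}->{6,7} => REVISION
Constraint 2 (W < V) on D(W)={3} D(V)={3,4}: V {3,4}->{4} => REVISION
Constraint 3 (V < Y) on D(V)={4} D(Y)={6,7}: no change => not a revision
Constraint 4 (Y < V) on D(Y)={6,7} D(V)={4}: Y {6,7}->{}; V {4}->{} => REVISION
Total revisions = 3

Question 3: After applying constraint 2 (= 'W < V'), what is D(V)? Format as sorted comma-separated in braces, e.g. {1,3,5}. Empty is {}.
Constraint 1 (W + V = Y) on D(W)={3,5,6,7} D(V)={3,4,5,6,7} D(Y)={3,4,5,6,7}: W {3,5,6,7}->{3}; V {3,4,5,6,7}->{3,4}; Y {3,4,5,6,7}->{6,7}
Constraint 2 (W < V) on D(W)={3} D(V)={3,4}: V {3,4}->{4}
So after constraint 2: D(V) = {4}

Answer: {4}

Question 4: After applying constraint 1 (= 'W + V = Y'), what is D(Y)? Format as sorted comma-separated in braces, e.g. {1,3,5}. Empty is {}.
Constraint 1 (W + V = Y) on D(W)={3,5,6,7} D(V)={3,4,5,6,7} D(Y)={3,4,5,6,7}: W {3,5,6,7}->{3}; V {3,4,5,6,7}->{3,4}; Y {3,4,5,6,7}->{6,7}
So after constraint 1: D(Y) = {6,7}

Answer: {6,7}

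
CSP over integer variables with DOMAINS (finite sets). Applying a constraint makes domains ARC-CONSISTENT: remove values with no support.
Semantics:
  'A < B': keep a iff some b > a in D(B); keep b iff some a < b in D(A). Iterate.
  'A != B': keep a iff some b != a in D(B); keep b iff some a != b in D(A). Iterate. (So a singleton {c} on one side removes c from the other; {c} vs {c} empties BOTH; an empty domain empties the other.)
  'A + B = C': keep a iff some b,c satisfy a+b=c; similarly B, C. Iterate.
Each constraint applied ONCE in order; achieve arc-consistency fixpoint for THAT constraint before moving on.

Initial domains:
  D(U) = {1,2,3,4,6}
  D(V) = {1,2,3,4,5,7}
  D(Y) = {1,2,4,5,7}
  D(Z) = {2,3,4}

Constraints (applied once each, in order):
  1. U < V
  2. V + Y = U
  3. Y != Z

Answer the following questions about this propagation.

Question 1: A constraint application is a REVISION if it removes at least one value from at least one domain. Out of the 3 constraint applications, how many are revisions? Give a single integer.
Answer: 2

Derivation:
Constraint 1 (U < V) on D(U)={1,2,3,4,6} D(V)={1,2,3,4,5,7}: V {1,2,3,4,5,7}->{2,3,4,5,7} => REVISION
Constraint 2 (V + Y = U) on D(V)={2,3,4,5,7} D(Y)={1,2,4,5,7} D(U)={1,2,3,4,6}: V {2,3,4,5,7}->{2,3,4,5}; Y {1,2,4,5,7}->{1,2,4}; U {1,2,3,4,6}->{3,4,6} => REVISION
Constraint 3 (Y != Z) on D(Y)={1,2,4} D(Z)={2,3,4}: no change => not a revision
Total revisions = 2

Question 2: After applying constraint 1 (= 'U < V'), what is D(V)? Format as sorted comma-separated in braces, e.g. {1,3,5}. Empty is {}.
Constraint 1 (U < V) on D(U)={1,2,3,4,6} D(V)={1,2,3,4,5,7}: V {1,2,3,4,5,7}->{2,3,4,5,7}
So after constraint 1: D(V) = {2,3,4,5,7}

Answer: {2,3,4,5,7}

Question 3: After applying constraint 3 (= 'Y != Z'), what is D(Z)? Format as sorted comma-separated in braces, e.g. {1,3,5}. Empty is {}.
Constraint 1 (U < V) on D(U)={1,2,3,4,6} D(V)={1,2,3,4,5,7}: V {1,2,3,4,5,7}->{2,3,4,5,7}
Constraint 2 (V + Y = U) on D(V)={2,3,4,5,7} D(Y)={1,2,4,5,7} D(U)={1,2,3,4,6}: V {2,3,4,5,7}->{2,3,4,5}; Y {1,2,4,5,7}->{1,2,4}; U {1,2,3,4,6}->{3,4,6}
Constraint 3 (Y != Z) on D(Y)={1,2,4} D(Z)={2,3,4}: no change
So after constraint 3: D(Z) = {2,3,4}

Answer: {2,3,4}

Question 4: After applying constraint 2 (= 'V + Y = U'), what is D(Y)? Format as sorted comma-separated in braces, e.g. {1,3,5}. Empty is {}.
Answer: {1,2,4}

Derivation:
Constraint 1 (U < V) on D(U)={1,2,3,4,6} D(V)={1,2,3,4,5,7}: V {1,2,3,4,5,7}->{2,3,4,5,7}
Constraint 2 (V + Y = U) on D(V)={2,3,4,5,7} D(Y)={1,2,4,5,7} D(U)={1,2,3,4,6}: V {2,3,4,5,7}->{2,3,4,5}; Y {1,2,4,5,7}->{1,2,4}; U {1,2,3,4,6}->{3,4,6}
So after constraint 2: D(Y) = {1,2,4}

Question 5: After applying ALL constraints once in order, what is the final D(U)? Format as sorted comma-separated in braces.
Constraint 1 (U < V) on D(U)={1,2,3,4,6} D(V)={1,2,3,4,5,7}: V {1,2,3,4,5,7}->{2,3,4,5,7}
Constraint 2 (V + Y = U) on D(V)={2,3,4,5,7} D(Y)={1,2,4,5,7} D(U)={1,2,3,4,6}: V {2,3,4,5,7}->{2,3,4,5}; Y {1,2,4,5,7}->{1,2,4}; U {1,2,3,4,6}->{3,4,6}
Constraint 3 (Y != Z) on D(Y)={1,2,4} D(Z)={2,3,4}: no change
So after all 3 constraints: D(U) = {3,4,6}

Answer: {3,4,6}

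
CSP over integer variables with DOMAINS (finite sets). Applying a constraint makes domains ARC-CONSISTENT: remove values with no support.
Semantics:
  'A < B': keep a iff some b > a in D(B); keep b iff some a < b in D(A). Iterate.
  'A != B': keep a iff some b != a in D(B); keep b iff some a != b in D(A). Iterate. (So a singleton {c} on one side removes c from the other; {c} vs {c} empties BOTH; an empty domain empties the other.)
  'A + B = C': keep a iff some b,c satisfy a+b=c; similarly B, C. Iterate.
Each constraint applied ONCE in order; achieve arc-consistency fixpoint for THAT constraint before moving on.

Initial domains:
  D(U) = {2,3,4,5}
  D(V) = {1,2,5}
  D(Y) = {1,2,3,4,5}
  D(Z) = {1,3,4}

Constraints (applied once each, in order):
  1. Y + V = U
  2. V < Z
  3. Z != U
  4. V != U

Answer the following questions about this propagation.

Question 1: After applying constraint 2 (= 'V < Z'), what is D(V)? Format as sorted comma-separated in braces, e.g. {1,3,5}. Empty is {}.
Constraint 1 (Y + V = U) on D(Y)={1,2,3,4,5} D(V)={1,2,5} D(U)={2,3,4,5}: Y {1,2,3,4,5}->{1,2,3,4}; V {1,2,5}->{1,2}
Constraint 2 (V < Z) on D(V)={1,2} D(Z)={1,3,4}: Z {1,3,4}->{3,4}
So after constraint 2: D(V) = {1,2}

Answer: {1,2}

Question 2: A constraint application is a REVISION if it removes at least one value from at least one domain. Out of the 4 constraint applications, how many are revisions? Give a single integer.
Answer: 2

Derivation:
Constraint 1 (Y + V = U) on D(Y)={1,2,3,4,5} D(V)={1,2,5} D(U)={2,3,4,5}: Y {1,2,3,4,5}->{1,2,3,4}; V {1,2,5}->{1,2} => REVISION
Constraint 2 (V < Z) on D(V)={1,2} D(Z)={1,3,4}: Z {1,3,4}->{3,4} => REVISION
Constraint 3 (Z != U) on D(Z)={3,4} D(U)={2,3,4,5}: no change => not a revision
Constraint 4 (V != U) on D(V)={1,2} D(U)={2,3,4,5}: no change => not a revision
Total revisions = 2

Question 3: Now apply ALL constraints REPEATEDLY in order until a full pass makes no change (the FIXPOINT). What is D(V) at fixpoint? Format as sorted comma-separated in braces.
Answer: {1,2}

Derivation:
pass 0 (initial): D(V)={1,2,5}
pass 1: V {1,2,5}->{1,2}; Y {1,2,3,4,5}->{1,2,3,4}; Z {1,3,4}->{3,4}
pass 2: no change
Fixpoint after 2 passes: D(V) = {1,2}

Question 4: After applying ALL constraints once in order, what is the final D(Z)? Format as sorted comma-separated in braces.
Constraint 1 (Y + V = U) on D(Y)={1,2,3,4,5} D(V)={1,2,5} D(U)={2,3,4,5}: Y {1,2,3,4,5}->{1,2,3,4}; V {1,2,5}->{1,2}
Constraint 2 (V < Z) on D(V)={1,2} D(Z)={1,3,4}: Z {1,3,4}->{3,4}
Constraint 3 (Z != U) on D(Z)={3,4} D(U)={2,3,4,5}: no change
Constraint 4 (V != U) on D(V)={1,2} D(U)={2,3,4,5}: no change
So after all 4 constraints: D(Z) = {3,4}

Answer: {3,4}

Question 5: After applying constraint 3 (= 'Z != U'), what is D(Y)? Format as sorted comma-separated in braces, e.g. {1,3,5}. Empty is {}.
Answer: {1,2,3,4}

Derivation:
Constraint 1 (Y + V = U) on D(Y)={1,2,3,4,5} D(V)={1,2,5} D(U)={2,3,4,5}: Y {1,2,3,4,5}->{1,2,3,4}; V {1,2,5}->{1,2}
Constraint 2 (V < Z) on D(V)={1,2} D(Z)={1,3,4}: Z {1,3,4}->{3,4}
Constraint 3 (Z != U) on D(Z)={3,4} D(U)={2,3,4,5}: no change
So after constraint 3: D(Y) = {1,2,3,4}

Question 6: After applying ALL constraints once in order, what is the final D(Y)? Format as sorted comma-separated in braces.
Answer: {1,2,3,4}

Derivation:
Constraint 1 (Y + V = U) on D(Y)={1,2,3,4,5} D(V)={1,2,5} D(U)={2,3,4,5}: Y {1,2,3,4,5}->{1,2,3,4}; V {1,2,5}->{1,2}
Constraint 2 (V < Z) on D(V)={1,2} D(Z)={1,3,4}: Z {1,3,4}->{3,4}
Constraint 3 (Z != U) on D(Z)={3,4} D(U)={2,3,4,5}: no change
Constraint 4 (V != U) on D(V)={1,2} D(U)={2,3,4,5}: no change
So after all 4 constraints: D(Y) = {1,2,3,4}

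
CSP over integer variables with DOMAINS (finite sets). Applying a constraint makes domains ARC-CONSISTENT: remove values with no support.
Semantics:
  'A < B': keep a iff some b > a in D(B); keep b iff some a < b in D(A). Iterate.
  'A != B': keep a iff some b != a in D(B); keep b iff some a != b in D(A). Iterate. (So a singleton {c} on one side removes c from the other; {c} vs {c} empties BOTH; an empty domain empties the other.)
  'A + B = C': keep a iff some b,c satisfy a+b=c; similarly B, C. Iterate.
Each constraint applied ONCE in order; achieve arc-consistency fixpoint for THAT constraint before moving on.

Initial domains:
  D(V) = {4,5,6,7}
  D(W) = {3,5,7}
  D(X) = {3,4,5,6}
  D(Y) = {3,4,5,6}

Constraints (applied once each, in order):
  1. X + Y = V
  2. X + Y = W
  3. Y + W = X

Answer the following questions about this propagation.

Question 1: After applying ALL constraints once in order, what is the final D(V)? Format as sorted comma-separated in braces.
Constraint 1 (X + Y = V) on D(X)={3,4,5,6} D(Y)={3,4,5,6} D(V)={4,5,6,7}: X {3,4,5,6}->{3,4}; Y {3,4,5,6}->{3,4}; V {4,5,6,7}->{6,7}
Constraint 2 (X + Y = W) on D(X)={3,4} D(Y)={3,4} D(W)={3,5,7}: W {3,5,7}->{7}
Constraint 3 (Y + W = X) on D(Y)={3,4} D(W)={7} D(X)={3,4}: Y {3,4}->{}; W {7}->{}; X {3,4}->{}
So after all 3 constraints: D(V) = {6,7}

Answer: {6,7}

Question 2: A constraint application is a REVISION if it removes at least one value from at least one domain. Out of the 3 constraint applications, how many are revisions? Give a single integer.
Answer: 3

Derivation:
Constraint 1 (X + Y = V) on D(X)={3,4,5,6} D(Y)={3,4,5,6} D(V)={4,5,6,7}: X {3,4,5,6}->{3,4}; Y {3,4,5,6}->{3,4}; V {4,5,6,7}->{6,7} => REVISION
Constraint 2 (X + Y = W) on D(X)={3,4} D(Y)={3,4} D(W)={3,5,7}: W {3,5,7}->{7} => REVISION
Constraint 3 (Y + W = X) on D(Y)={3,4} D(W)={7} D(X)={3,4}: Y {3,4}->{}; W {7}->{}; X {3,4}->{} => REVISION
Total revisions = 3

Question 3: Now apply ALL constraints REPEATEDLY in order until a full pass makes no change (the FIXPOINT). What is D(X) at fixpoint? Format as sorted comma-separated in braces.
Answer: {}

Derivation:
pass 0 (initial): D(X)={3,4,5,6}
pass 1: V {4,5,6,7}->{6,7}; W {3,5,7}->{}; X {3,4,5,6}->{}; Y {3,4,5,6}->{}
pass 2: V {6,7}->{}
pass 3: no change
Fixpoint after 3 passes: D(X) = {}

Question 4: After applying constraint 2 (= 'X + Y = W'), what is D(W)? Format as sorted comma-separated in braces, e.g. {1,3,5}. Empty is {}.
Constraint 1 (X + Y = V) on D(X)={3,4,5,6} D(Y)={3,4,5,6} D(V)={4,5,6,7}: X {3,4,5,6}->{3,4}; Y {3,4,5,6}->{3,4}; V {4,5,6,7}->{6,7}
Constraint 2 (X + Y = W) on D(X)={3,4} D(Y)={3,4} D(W)={3,5,7}: W {3,5,7}->{7}
So after constraint 2: D(W) = {7}

Answer: {7}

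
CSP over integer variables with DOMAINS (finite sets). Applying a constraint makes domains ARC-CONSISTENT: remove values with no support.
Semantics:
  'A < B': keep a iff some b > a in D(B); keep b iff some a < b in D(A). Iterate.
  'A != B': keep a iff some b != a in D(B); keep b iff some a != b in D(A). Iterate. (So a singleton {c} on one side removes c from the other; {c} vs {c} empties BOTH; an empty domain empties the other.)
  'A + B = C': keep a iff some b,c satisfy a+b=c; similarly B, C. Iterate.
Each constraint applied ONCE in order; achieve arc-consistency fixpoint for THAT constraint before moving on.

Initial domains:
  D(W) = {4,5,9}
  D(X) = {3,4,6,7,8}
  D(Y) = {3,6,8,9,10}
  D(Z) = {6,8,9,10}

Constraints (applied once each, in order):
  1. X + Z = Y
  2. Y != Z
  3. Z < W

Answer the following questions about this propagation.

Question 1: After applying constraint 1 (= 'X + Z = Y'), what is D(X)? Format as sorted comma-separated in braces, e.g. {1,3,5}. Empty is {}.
Answer: {3,4}

Derivation:
Constraint 1 (X + Z = Y) on D(X)={3,4,6,7,8} D(Z)={6,8,9,10} D(Y)={3,6,8,9,10}: X {3,4,6,7,8}->{3,4}; Z {6,8,9,10}->{6}; Y {3,6,8,9,10}->{9,10}
So after constraint 1: D(X) = {3,4}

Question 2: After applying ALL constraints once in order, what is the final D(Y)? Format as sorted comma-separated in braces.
Answer: {9,10}

Derivation:
Constraint 1 (X + Z = Y) on D(X)={3,4,6,7,8} D(Z)={6,8,9,10} D(Y)={3,6,8,9,10}: X {3,4,6,7,8}->{3,4}; Z {6,8,9,10}->{6}; Y {3,6,8,9,10}->{9,10}
Constraint 2 (Y != Z) on D(Y)={9,10} D(Z)={6}: no change
Constraint 3 (Z < W) on D(Z)={6} D(W)={4,5,9}: W {4,5,9}->{9}
So after all 3 constraints: D(Y) = {9,10}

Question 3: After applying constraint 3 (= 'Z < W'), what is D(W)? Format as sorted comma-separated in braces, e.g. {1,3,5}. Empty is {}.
Constraint 1 (X + Z = Y) on D(X)={3,4,6,7,8} D(Z)={6,8,9,10} D(Y)={3,6,8,9,10}: X {3,4,6,7,8}->{3,4}; Z {6,8,9,10}->{6}; Y {3,6,8,9,10}->{9,10}
Constraint 2 (Y != Z) on D(Y)={9,10} D(Z)={6}: no change
Constraint 3 (Z < W) on D(Z)={6} D(W)={4,5,9}: W {4,5,9}->{9}
So after constraint 3: D(W) = {9}

Answer: {9}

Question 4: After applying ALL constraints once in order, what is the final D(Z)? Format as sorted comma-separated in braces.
Constraint 1 (X + Z = Y) on D(X)={3,4,6,7,8} D(Z)={6,8,9,10} D(Y)={3,6,8,9,10}: X {3,4,6,7,8}->{3,4}; Z {6,8,9,10}->{6}; Y {3,6,8,9,10}->{9,10}
Constraint 2 (Y != Z) on D(Y)={9,10} D(Z)={6}: no change
Constraint 3 (Z < W) on D(Z)={6} D(W)={4,5,9}: W {4,5,9}->{9}
So after all 3 constraints: D(Z) = {6}

Answer: {6}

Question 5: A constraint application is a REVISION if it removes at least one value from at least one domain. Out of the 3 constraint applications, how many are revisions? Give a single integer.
Answer: 2

Derivation:
Constraint 1 (X + Z = Y) on D(X)={3,4,6,7,8} D(Z)={6,8,9,10} D(Y)={3,6,8,9,10}: X {3,4,6,7,8}->{3,4}; Z {6,8,9,10}->{6}; Y {3,6,8,9,10}->{9,10} => REVISION
Constraint 2 (Y != Z) on D(Y)={9,10} D(Z)={6}: no change => not a revision
Constraint 3 (Z < W) on D(Z)={6} D(W)={4,5,9}: W {4,5,9}->{9} => REVISION
Total revisions = 2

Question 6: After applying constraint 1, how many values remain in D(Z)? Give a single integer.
Answer: 1

Derivation:
Constraint 1 (X + Z = Y) on D(X)={3,4,6,7,8} D(Z)={6,8,9,10} D(Y)={3,6,8,9,10}: X {3,4,6,7,8}->{3,4}; Z {6,8,9,10}->{6}; Y {3,6,8,9,10}->{9,10}
So after constraint 1: D(Z)={6}, size = 1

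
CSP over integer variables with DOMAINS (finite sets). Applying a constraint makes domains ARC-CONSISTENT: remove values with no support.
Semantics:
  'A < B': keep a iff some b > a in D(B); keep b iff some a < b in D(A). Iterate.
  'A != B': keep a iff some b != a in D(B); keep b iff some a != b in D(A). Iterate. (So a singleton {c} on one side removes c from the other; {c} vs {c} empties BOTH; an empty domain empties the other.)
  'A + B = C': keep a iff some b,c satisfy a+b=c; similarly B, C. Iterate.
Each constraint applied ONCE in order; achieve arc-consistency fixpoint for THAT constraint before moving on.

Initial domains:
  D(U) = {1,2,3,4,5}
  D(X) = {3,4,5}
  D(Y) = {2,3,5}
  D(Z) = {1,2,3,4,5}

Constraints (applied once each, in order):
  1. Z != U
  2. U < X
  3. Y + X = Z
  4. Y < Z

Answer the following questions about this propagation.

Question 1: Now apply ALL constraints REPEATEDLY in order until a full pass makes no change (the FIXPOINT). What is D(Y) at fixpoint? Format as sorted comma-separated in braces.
Answer: {2}

Derivation:
pass 0 (initial): D(Y)={2,3,5}
pass 1: U {1,2,3,4,5}->{1,2,3,4}; X {3,4,5}->{3}; Y {2,3,5}->{2}; Z {1,2,3,4,5}->{5}
pass 2: U {1,2,3,4}->{1,2}
pass 3: no change
Fixpoint after 3 passes: D(Y) = {2}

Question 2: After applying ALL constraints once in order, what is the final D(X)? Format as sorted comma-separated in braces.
Constraint 1 (Z != U) on D(Z)={1,2,3,4,5} D(U)={1,2,3,4,5}: no change
Constraint 2 (U < X) on D(U)={1,2,3,4,5} D(X)={3,4,5}: U {1,2,3,4,5}->{1,2,3,4}
Constraint 3 (Y + X = Z) on D(Y)={2,3,5} D(X)={3,4,5} D(Z)={1,2,3,4,5}: Y {2,3,5}->{2}; X {3,4,5}->{3}; Z {1,2,3,4,5}->{5}
Constraint 4 (Y < Z) on D(Y)={2} D(Z)={5}: no change
So after all 4 constraints: D(X) = {3}

Answer: {3}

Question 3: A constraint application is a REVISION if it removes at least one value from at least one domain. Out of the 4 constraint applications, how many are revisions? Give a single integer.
Constraint 1 (Z != U) on D(Z)={1,2,3,4,5} D(U)={1,2,3,4,5}: no change => not a revision
Constraint 2 (U < X) on D(U)={1,2,3,4,5} D(X)={3,4,5}: U {1,2,3,4,5}->{1,2,3,4} => REVISION
Constraint 3 (Y + X = Z) on D(Y)={2,3,5} D(X)={3,4,5} D(Z)={1,2,3,4,5}: Y {2,3,5}->{2}; X {3,4,5}->{3}; Z {1,2,3,4,5}->{5} => REVISION
Constraint 4 (Y < Z) on D(Y)={2} D(Z)={5}: no change => not a revision
Total revisions = 2

Answer: 2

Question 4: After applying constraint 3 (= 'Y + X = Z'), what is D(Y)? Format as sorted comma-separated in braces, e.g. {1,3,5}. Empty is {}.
Constraint 1 (Z != U) on D(Z)={1,2,3,4,5} D(U)={1,2,3,4,5}: no change
Constraint 2 (U < X) on D(U)={1,2,3,4,5} D(X)={3,4,5}: U {1,2,3,4,5}->{1,2,3,4}
Constraint 3 (Y + X = Z) on D(Y)={2,3,5} D(X)={3,4,5} D(Z)={1,2,3,4,5}: Y {2,3,5}->{2}; X {3,4,5}->{3}; Z {1,2,3,4,5}->{5}
So after constraint 3: D(Y) = {2}

Answer: {2}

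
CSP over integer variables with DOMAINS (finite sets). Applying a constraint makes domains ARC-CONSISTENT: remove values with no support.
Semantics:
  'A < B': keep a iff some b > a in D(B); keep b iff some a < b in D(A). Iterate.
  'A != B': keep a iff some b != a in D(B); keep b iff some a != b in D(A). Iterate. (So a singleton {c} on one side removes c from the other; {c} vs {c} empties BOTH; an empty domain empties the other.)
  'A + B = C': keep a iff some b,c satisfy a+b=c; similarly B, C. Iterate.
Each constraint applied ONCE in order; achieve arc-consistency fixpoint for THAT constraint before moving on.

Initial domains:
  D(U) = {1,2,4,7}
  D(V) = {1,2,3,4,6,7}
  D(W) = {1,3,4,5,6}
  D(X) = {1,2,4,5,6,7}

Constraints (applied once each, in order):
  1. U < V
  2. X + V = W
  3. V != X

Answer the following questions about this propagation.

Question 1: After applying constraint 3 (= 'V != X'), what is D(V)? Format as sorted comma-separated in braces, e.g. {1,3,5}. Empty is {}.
Answer: {2,3,4}

Derivation:
Constraint 1 (U < V) on D(U)={1,2,4,7} D(V)={1,2,3,4,6,7}: U {1,2,4,7}->{1,2,4}; V {1,2,3,4,6,7}->{2,3,4,6,7}
Constraint 2 (X + V = W) on D(X)={1,2,4,5,6,7} D(V)={2,3,4,6,7} D(W)={1,3,4,5,6}: X {1,2,4,5,6,7}->{1,2,4}; V {2,3,4,6,7}->{2,3,4}; W {1,3,4,5,6}->{3,4,5,6}
Constraint 3 (V != X) on D(V)={2,3,4} D(X)={1,2,4}: no change
So after constraint 3: D(V) = {2,3,4}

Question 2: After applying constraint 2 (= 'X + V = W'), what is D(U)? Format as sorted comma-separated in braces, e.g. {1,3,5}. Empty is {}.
Answer: {1,2,4}

Derivation:
Constraint 1 (U < V) on D(U)={1,2,4,7} D(V)={1,2,3,4,6,7}: U {1,2,4,7}->{1,2,4}; V {1,2,3,4,6,7}->{2,3,4,6,7}
Constraint 2 (X + V = W) on D(X)={1,2,4,5,6,7} D(V)={2,3,4,6,7} D(W)={1,3,4,5,6}: X {1,2,4,5,6,7}->{1,2,4}; V {2,3,4,6,7}->{2,3,4}; W {1,3,4,5,6}->{3,4,5,6}
So after constraint 2: D(U) = {1,2,4}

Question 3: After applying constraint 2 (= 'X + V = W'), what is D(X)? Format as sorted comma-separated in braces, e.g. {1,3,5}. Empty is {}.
Constraint 1 (U < V) on D(U)={1,2,4,7} D(V)={1,2,3,4,6,7}: U {1,2,4,7}->{1,2,4}; V {1,2,3,4,6,7}->{2,3,4,6,7}
Constraint 2 (X + V = W) on D(X)={1,2,4,5,6,7} D(V)={2,3,4,6,7} D(W)={1,3,4,5,6}: X {1,2,4,5,6,7}->{1,2,4}; V {2,3,4,6,7}->{2,3,4}; W {1,3,4,5,6}->{3,4,5,6}
So after constraint 2: D(X) = {1,2,4}

Answer: {1,2,4}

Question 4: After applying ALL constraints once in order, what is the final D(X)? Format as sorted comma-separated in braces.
Answer: {1,2,4}

Derivation:
Constraint 1 (U < V) on D(U)={1,2,4,7} D(V)={1,2,3,4,6,7}: U {1,2,4,7}->{1,2,4}; V {1,2,3,4,6,7}->{2,3,4,6,7}
Constraint 2 (X + V = W) on D(X)={1,2,4,5,6,7} D(V)={2,3,4,6,7} D(W)={1,3,4,5,6}: X {1,2,4,5,6,7}->{1,2,4}; V {2,3,4,6,7}->{2,3,4}; W {1,3,4,5,6}->{3,4,5,6}
Constraint 3 (V != X) on D(V)={2,3,4} D(X)={1,2,4}: no change
So after all 3 constraints: D(X) = {1,2,4}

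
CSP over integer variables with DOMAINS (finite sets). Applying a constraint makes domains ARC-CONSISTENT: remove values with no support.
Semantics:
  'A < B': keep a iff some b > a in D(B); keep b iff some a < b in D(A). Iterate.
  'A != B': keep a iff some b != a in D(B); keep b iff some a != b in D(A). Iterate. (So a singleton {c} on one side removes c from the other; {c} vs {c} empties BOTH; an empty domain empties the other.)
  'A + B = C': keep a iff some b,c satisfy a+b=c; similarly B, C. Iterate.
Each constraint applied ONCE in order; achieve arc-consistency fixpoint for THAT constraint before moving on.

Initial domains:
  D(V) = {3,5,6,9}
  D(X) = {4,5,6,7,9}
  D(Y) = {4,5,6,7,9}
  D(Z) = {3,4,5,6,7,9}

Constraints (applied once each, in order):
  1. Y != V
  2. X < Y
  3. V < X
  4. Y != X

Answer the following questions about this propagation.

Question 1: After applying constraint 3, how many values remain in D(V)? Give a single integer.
Constraint 1 (Y != V) on D(Y)={4,5,6,7,9} D(V)={3,5,6,9}: no change
Constraint 2 (X < Y) on D(X)={4,5,6,7,9} D(Y)={4,5,6,7,9}: X {4,5,6,7,9}->{4,5,6,7}; Y {4,5,6,7,9}->{5,6,7,9}
Constraint 3 (V < X) on D(V)={3,5,6,9} D(X)={4,5,6,7}: V {3,5,6,9}->{3,5,6}
So after constraint 3: D(V)={3,5,6}, size = 3

Answer: 3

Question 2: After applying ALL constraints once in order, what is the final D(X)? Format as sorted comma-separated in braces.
Constraint 1 (Y != V) on D(Y)={4,5,6,7,9} D(V)={3,5,6,9}: no change
Constraint 2 (X < Y) on D(X)={4,5,6,7,9} D(Y)={4,5,6,7,9}: X {4,5,6,7,9}->{4,5,6,7}; Y {4,5,6,7,9}->{5,6,7,9}
Constraint 3 (V < X) on D(V)={3,5,6,9} D(X)={4,5,6,7}: V {3,5,6,9}->{3,5,6}
Constraint 4 (Y != X) on D(Y)={5,6,7,9} D(X)={4,5,6,7}: no change
So after all 4 constraints: D(X) = {4,5,6,7}

Answer: {4,5,6,7}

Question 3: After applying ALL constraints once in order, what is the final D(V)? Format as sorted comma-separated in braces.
Answer: {3,5,6}

Derivation:
Constraint 1 (Y != V) on D(Y)={4,5,6,7,9} D(V)={3,5,6,9}: no change
Constraint 2 (X < Y) on D(X)={4,5,6,7,9} D(Y)={4,5,6,7,9}: X {4,5,6,7,9}->{4,5,6,7}; Y {4,5,6,7,9}->{5,6,7,9}
Constraint 3 (V < X) on D(V)={3,5,6,9} D(X)={4,5,6,7}: V {3,5,6,9}->{3,5,6}
Constraint 4 (Y != X) on D(Y)={5,6,7,9} D(X)={4,5,6,7}: no change
So after all 4 constraints: D(V) = {3,5,6}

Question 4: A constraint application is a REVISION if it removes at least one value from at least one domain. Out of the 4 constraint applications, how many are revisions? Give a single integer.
Answer: 2

Derivation:
Constraint 1 (Y != V) on D(Y)={4,5,6,7,9} D(V)={3,5,6,9}: no change => not a revision
Constraint 2 (X < Y) on D(X)={4,5,6,7,9} D(Y)={4,5,6,7,9}: X {4,5,6,7,9}->{4,5,6,7}; Y {4,5,6,7,9}->{5,6,7,9} => REVISION
Constraint 3 (V < X) on D(V)={3,5,6,9} D(X)={4,5,6,7}: V {3,5,6,9}->{3,5,6} => REVISION
Constraint 4 (Y != X) on D(Y)={5,6,7,9} D(X)={4,5,6,7}: no change => not a revision
Total revisions = 2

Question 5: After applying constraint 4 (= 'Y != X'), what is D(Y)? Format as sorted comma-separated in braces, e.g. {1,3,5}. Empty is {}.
Constraint 1 (Y != V) on D(Y)={4,5,6,7,9} D(V)={3,5,6,9}: no change
Constraint 2 (X < Y) on D(X)={4,5,6,7,9} D(Y)={4,5,6,7,9}: X {4,5,6,7,9}->{4,5,6,7}; Y {4,5,6,7,9}->{5,6,7,9}
Constraint 3 (V < X) on D(V)={3,5,6,9} D(X)={4,5,6,7}: V {3,5,6,9}->{3,5,6}
Constraint 4 (Y != X) on D(Y)={5,6,7,9} D(X)={4,5,6,7}: no change
So after constraint 4: D(Y) = {5,6,7,9}

Answer: {5,6,7,9}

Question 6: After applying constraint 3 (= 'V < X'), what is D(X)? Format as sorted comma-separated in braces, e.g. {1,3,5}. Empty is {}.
Constraint 1 (Y != V) on D(Y)={4,5,6,7,9} D(V)={3,5,6,9}: no change
Constraint 2 (X < Y) on D(X)={4,5,6,7,9} D(Y)={4,5,6,7,9}: X {4,5,6,7,9}->{4,5,6,7}; Y {4,5,6,7,9}->{5,6,7,9}
Constraint 3 (V < X) on D(V)={3,5,6,9} D(X)={4,5,6,7}: V {3,5,6,9}->{3,5,6}
So after constraint 3: D(X) = {4,5,6,7}

Answer: {4,5,6,7}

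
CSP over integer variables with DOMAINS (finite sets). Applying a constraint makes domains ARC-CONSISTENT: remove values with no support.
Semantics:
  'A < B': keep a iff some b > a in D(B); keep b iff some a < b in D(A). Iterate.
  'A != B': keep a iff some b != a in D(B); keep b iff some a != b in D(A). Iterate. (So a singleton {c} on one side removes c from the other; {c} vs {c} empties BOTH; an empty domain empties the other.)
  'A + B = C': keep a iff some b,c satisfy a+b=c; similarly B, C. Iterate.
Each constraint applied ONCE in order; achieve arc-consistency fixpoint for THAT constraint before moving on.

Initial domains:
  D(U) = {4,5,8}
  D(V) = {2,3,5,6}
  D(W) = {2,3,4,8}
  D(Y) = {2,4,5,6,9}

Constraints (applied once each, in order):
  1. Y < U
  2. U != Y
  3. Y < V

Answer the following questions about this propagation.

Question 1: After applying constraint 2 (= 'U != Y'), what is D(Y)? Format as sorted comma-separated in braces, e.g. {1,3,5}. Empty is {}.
Answer: {2,4,5,6}

Derivation:
Constraint 1 (Y < U) on D(Y)={2,4,5,6,9} D(U)={4,5,8}: Y {2,4,5,6,9}->{2,4,5,6}
Constraint 2 (U != Y) on D(U)={4,5,8} D(Y)={2,4,5,6}: no change
So after constraint 2: D(Y) = {2,4,5,6}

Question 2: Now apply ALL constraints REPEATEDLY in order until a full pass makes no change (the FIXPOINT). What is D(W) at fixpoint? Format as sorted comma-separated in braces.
pass 0 (initial): D(W)={2,3,4,8}
pass 1: V {2,3,5,6}->{3,5,6}; Y {2,4,5,6,9}->{2,4,5}
pass 2: no change
Fixpoint after 2 passes: D(W) = {2,3,4,8}

Answer: {2,3,4,8}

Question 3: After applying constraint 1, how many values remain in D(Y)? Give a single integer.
Answer: 4

Derivation:
Constraint 1 (Y < U) on D(Y)={2,4,5,6,9} D(U)={4,5,8}: Y {2,4,5,6,9}->{2,4,5,6}
So after constraint 1: D(Y)={2,4,5,6}, size = 4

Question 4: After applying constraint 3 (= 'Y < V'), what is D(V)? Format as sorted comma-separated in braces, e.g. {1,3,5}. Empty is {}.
Answer: {3,5,6}

Derivation:
Constraint 1 (Y < U) on D(Y)={2,4,5,6,9} D(U)={4,5,8}: Y {2,4,5,6,9}->{2,4,5,6}
Constraint 2 (U != Y) on D(U)={4,5,8} D(Y)={2,4,5,6}: no change
Constraint 3 (Y < V) on D(Y)={2,4,5,6} D(V)={2,3,5,6}: Y {2,4,5,6}->{2,4,5}; V {2,3,5,6}->{3,5,6}
So after constraint 3: D(V) = {3,5,6}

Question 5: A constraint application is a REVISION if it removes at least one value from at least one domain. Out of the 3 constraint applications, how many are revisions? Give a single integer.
Answer: 2

Derivation:
Constraint 1 (Y < U) on D(Y)={2,4,5,6,9} D(U)={4,5,8}: Y {2,4,5,6,9}->{2,4,5,6} => REVISION
Constraint 2 (U != Y) on D(U)={4,5,8} D(Y)={2,4,5,6}: no change => not a revision
Constraint 3 (Y < V) on D(Y)={2,4,5,6} D(V)={2,3,5,6}: Y {2,4,5,6}->{2,4,5}; V {2,3,5,6}->{3,5,6} => REVISION
Total revisions = 2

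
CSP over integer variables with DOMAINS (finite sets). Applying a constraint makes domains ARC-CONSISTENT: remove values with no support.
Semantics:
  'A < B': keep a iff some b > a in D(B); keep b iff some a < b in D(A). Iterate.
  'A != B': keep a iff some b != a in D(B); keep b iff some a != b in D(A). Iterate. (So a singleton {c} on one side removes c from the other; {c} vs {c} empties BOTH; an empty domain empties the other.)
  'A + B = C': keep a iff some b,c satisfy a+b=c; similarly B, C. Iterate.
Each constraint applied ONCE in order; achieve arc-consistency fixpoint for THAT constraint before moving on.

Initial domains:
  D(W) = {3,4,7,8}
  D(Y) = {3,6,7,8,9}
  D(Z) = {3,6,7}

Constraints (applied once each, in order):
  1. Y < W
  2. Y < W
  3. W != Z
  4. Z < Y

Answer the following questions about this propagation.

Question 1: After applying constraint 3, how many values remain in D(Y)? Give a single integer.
Answer: 3

Derivation:
Constraint 1 (Y < W) on D(Y)={3,6,7,8,9} D(W)={3,4,7,8}: Y {3,6,7,8,9}->{3,6,7}; W {3,4,7,8}->{4,7,8}
Constraint 2 (Y < W) on D(Y)={3,6,7} D(W)={4,7,8}: no change
Constraint 3 (W != Z) on D(W)={4,7,8} D(Z)={3,6,7}: no change
So after constraint 3: D(Y)={3,6,7}, size = 3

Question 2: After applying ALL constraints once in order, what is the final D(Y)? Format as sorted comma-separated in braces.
Constraint 1 (Y < W) on D(Y)={3,6,7,8,9} D(W)={3,4,7,8}: Y {3,6,7,8,9}->{3,6,7}; W {3,4,7,8}->{4,7,8}
Constraint 2 (Y < W) on D(Y)={3,6,7} D(W)={4,7,8}: no change
Constraint 3 (W != Z) on D(W)={4,7,8} D(Z)={3,6,7}: no change
Constraint 4 (Z < Y) on D(Z)={3,6,7} D(Y)={3,6,7}: Z {3,6,7}->{3,6}; Y {3,6,7}->{6,7}
So after all 4 constraints: D(Y) = {6,7}

Answer: {6,7}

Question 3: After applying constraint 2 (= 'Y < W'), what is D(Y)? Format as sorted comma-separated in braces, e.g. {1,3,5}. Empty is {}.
Constraint 1 (Y < W) on D(Y)={3,6,7,8,9} D(W)={3,4,7,8}: Y {3,6,7,8,9}->{3,6,7}; W {3,4,7,8}->{4,7,8}
Constraint 2 (Y < W) on D(Y)={3,6,7} D(W)={4,7,8}: no change
So after constraint 2: D(Y) = {3,6,7}

Answer: {3,6,7}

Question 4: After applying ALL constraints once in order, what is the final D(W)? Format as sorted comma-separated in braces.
Answer: {4,7,8}

Derivation:
Constraint 1 (Y < W) on D(Y)={3,6,7,8,9} D(W)={3,4,7,8}: Y {3,6,7,8,9}->{3,6,7}; W {3,4,7,8}->{4,7,8}
Constraint 2 (Y < W) on D(Y)={3,6,7} D(W)={4,7,8}: no change
Constraint 3 (W != Z) on D(W)={4,7,8} D(Z)={3,6,7}: no change
Constraint 4 (Z < Y) on D(Z)={3,6,7} D(Y)={3,6,7}: Z {3,6,7}->{3,6}; Y {3,6,7}->{6,7}
So after all 4 constraints: D(W) = {4,7,8}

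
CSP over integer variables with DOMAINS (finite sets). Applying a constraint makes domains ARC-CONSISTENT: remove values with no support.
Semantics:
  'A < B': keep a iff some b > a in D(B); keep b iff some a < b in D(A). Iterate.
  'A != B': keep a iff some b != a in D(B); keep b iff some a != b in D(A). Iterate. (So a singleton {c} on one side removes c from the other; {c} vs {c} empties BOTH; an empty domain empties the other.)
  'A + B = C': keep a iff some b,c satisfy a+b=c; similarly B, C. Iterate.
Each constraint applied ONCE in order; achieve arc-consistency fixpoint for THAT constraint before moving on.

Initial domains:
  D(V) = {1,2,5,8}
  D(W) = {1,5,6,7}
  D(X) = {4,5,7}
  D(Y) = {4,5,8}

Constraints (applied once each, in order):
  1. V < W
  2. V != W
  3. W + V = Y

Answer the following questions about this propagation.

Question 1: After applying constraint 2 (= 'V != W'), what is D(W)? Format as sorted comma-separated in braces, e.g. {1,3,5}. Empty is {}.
Answer: {5,6,7}

Derivation:
Constraint 1 (V < W) on D(V)={1,2,5,8} D(W)={1,5,6,7}: V {1,2,5,8}->{1,2,5}; W {1,5,6,7}->{5,6,7}
Constraint 2 (V != W) on D(V)={1,2,5} D(W)={5,6,7}: no change
So after constraint 2: D(W) = {5,6,7}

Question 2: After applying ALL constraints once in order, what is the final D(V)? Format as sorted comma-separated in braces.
Constraint 1 (V < W) on D(V)={1,2,5,8} D(W)={1,5,6,7}: V {1,2,5,8}->{1,2,5}; W {1,5,6,7}->{5,6,7}
Constraint 2 (V != W) on D(V)={1,2,5} D(W)={5,6,7}: no change
Constraint 3 (W + V = Y) on D(W)={5,6,7} D(V)={1,2,5} D(Y)={4,5,8}: W {5,6,7}->{6,7}; V {1,2,5}->{1,2}; Y {4,5,8}->{8}
So after all 3 constraints: D(V) = {1,2}

Answer: {1,2}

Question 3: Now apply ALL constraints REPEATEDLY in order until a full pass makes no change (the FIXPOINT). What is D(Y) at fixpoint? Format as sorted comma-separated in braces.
pass 0 (initial): D(Y)={4,5,8}
pass 1: V {1,2,5,8}->{1,2}; W {1,5,6,7}->{6,7}; Y {4,5,8}->{8}
pass 2: no change
Fixpoint after 2 passes: D(Y) = {8}

Answer: {8}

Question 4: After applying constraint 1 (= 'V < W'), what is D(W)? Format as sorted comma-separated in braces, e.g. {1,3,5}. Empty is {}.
Answer: {5,6,7}

Derivation:
Constraint 1 (V < W) on D(V)={1,2,5,8} D(W)={1,5,6,7}: V {1,2,5,8}->{1,2,5}; W {1,5,6,7}->{5,6,7}
So after constraint 1: D(W) = {5,6,7}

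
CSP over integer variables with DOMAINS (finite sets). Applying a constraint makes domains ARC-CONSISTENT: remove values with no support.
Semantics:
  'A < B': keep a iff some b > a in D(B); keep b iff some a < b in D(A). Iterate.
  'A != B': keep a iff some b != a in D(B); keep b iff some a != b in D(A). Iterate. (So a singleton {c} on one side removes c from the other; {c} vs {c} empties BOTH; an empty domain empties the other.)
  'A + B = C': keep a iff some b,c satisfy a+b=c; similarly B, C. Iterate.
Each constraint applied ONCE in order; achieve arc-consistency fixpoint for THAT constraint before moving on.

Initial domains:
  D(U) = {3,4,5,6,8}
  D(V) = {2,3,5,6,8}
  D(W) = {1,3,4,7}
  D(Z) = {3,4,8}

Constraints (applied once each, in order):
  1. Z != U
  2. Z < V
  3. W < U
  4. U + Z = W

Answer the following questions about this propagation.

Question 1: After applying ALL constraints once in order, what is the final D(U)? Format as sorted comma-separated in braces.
Constraint 1 (Z != U) on D(Z)={3,4,8} D(U)={3,4,5,6,8}: no change
Constraint 2 (Z < V) on D(Z)={3,4,8} D(V)={2,3,5,6,8}: Z {3,4,8}->{3,4}; V {2,3,5,6,8}->{5,6,8}
Constraint 3 (W < U) on D(W)={1,3,4,7} D(U)={3,4,5,6,8}: no change
Constraint 4 (U + Z = W) on D(U)={3,4,5,6,8} D(Z)={3,4} D(W)={1,3,4,7}: U {3,4,5,6,8}->{3,4}; W {1,3,4,7}->{7}
So after all 4 constraints: D(U) = {3,4}

Answer: {3,4}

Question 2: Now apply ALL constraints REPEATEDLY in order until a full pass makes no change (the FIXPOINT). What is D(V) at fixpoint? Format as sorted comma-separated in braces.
Answer: {}

Derivation:
pass 0 (initial): D(V)={2,3,5,6,8}
pass 1: U {3,4,5,6,8}->{3,4}; V {2,3,5,6,8}->{5,6,8}; W {1,3,4,7}->{7}; Z {3,4,8}->{3,4}
pass 2: U {3,4}->{}; W {7}->{}; Z {3,4}->{}
pass 3: V {5,6,8}->{}
pass 4: no change
Fixpoint after 4 passes: D(V) = {}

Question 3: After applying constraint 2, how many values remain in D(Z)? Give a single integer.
Constraint 1 (Z != U) on D(Z)={3,4,8} D(U)={3,4,5,6,8}: no change
Constraint 2 (Z < V) on D(Z)={3,4,8} D(V)={2,3,5,6,8}: Z {3,4,8}->{3,4}; V {2,3,5,6,8}->{5,6,8}
So after constraint 2: D(Z)={3,4}, size = 2

Answer: 2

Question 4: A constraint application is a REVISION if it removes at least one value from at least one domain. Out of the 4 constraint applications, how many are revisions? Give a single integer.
Constraint 1 (Z != U) on D(Z)={3,4,8} D(U)={3,4,5,6,8}: no change => not a revision
Constraint 2 (Z < V) on D(Z)={3,4,8} D(V)={2,3,5,6,8}: Z {3,4,8}->{3,4}; V {2,3,5,6,8}->{5,6,8} => REVISION
Constraint 3 (W < U) on D(W)={1,3,4,7} D(U)={3,4,5,6,8}: no change => not a revision
Constraint 4 (U + Z = W) on D(U)={3,4,5,6,8} D(Z)={3,4} D(W)={1,3,4,7}: U {3,4,5,6,8}->{3,4}; W {1,3,4,7}->{7} => REVISION
Total revisions = 2

Answer: 2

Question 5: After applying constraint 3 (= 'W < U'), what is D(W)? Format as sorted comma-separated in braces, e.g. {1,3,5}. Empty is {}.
Answer: {1,3,4,7}

Derivation:
Constraint 1 (Z != U) on D(Z)={3,4,8} D(U)={3,4,5,6,8}: no change
Constraint 2 (Z < V) on D(Z)={3,4,8} D(V)={2,3,5,6,8}: Z {3,4,8}->{3,4}; V {2,3,5,6,8}->{5,6,8}
Constraint 3 (W < U) on D(W)={1,3,4,7} D(U)={3,4,5,6,8}: no change
So after constraint 3: D(W) = {1,3,4,7}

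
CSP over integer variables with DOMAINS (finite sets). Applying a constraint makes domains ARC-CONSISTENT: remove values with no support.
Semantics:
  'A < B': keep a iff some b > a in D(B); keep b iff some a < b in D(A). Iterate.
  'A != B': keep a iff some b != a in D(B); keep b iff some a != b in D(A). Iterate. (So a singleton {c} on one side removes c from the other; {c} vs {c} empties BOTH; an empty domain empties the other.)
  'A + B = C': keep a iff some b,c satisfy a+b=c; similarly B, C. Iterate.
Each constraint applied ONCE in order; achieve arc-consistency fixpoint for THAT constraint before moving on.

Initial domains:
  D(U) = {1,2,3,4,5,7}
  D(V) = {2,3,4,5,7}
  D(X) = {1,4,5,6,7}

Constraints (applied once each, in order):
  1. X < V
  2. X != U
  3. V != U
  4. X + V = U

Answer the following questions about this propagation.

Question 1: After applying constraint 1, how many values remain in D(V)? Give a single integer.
Answer: 5

Derivation:
Constraint 1 (X < V) on D(X)={1,4,5,6,7} D(V)={2,3,4,5,7}: X {1,4,5,6,7}->{1,4,5,6}
So after constraint 1: D(V)={2,3,4,5,7}, size = 5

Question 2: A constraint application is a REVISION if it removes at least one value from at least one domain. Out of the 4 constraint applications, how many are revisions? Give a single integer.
Answer: 2

Derivation:
Constraint 1 (X < V) on D(X)={1,4,5,6,7} D(V)={2,3,4,5,7}: X {1,4,5,6,7}->{1,4,5,6} => REVISION
Constraint 2 (X != U) on D(X)={1,4,5,6} D(U)={1,2,3,4,5,7}: no change => not a revision
Constraint 3 (V != U) on D(V)={2,3,4,5,7} D(U)={1,2,3,4,5,7}: no change => not a revision
Constraint 4 (X + V = U) on D(X)={1,4,5,6} D(V)={2,3,4,5,7} D(U)={1,2,3,4,5,7}: X {1,4,5,6}->{1,4,5}; V {2,3,4,5,7}->{2,3,4}; U {1,2,3,4,5,7}->{3,4,5,7} => REVISION
Total revisions = 2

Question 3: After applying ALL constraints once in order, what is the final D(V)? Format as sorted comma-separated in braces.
Constraint 1 (X < V) on D(X)={1,4,5,6,7} D(V)={2,3,4,5,7}: X {1,4,5,6,7}->{1,4,5,6}
Constraint 2 (X != U) on D(X)={1,4,5,6} D(U)={1,2,3,4,5,7}: no change
Constraint 3 (V != U) on D(V)={2,3,4,5,7} D(U)={1,2,3,4,5,7}: no change
Constraint 4 (X + V = U) on D(X)={1,4,5,6} D(V)={2,3,4,5,7} D(U)={1,2,3,4,5,7}: X {1,4,5,6}->{1,4,5}; V {2,3,4,5,7}->{2,3,4}; U {1,2,3,4,5,7}->{3,4,5,7}
So after all 4 constraints: D(V) = {2,3,4}

Answer: {2,3,4}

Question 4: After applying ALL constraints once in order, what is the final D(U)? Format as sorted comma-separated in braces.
Constraint 1 (X < V) on D(X)={1,4,5,6,7} D(V)={2,3,4,5,7}: X {1,4,5,6,7}->{1,4,5,6}
Constraint 2 (X != U) on D(X)={1,4,5,6} D(U)={1,2,3,4,5,7}: no change
Constraint 3 (V != U) on D(V)={2,3,4,5,7} D(U)={1,2,3,4,5,7}: no change
Constraint 4 (X + V = U) on D(X)={1,4,5,6} D(V)={2,3,4,5,7} D(U)={1,2,3,4,5,7}: X {1,4,5,6}->{1,4,5}; V {2,3,4,5,7}->{2,3,4}; U {1,2,3,4,5,7}->{3,4,5,7}
So after all 4 constraints: D(U) = {3,4,5,7}

Answer: {3,4,5,7}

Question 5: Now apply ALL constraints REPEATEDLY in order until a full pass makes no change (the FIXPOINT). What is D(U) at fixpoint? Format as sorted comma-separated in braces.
pass 0 (initial): D(U)={1,2,3,4,5,7}
pass 1: U {1,2,3,4,5,7}->{3,4,5,7}; V {2,3,4,5,7}->{2,3,4}; X {1,4,5,6,7}->{1,4,5}
pass 2: U {3,4,5,7}->{3,4,5}; X {1,4,5}->{1}
pass 3: no change
Fixpoint after 3 passes: D(U) = {3,4,5}

Answer: {3,4,5}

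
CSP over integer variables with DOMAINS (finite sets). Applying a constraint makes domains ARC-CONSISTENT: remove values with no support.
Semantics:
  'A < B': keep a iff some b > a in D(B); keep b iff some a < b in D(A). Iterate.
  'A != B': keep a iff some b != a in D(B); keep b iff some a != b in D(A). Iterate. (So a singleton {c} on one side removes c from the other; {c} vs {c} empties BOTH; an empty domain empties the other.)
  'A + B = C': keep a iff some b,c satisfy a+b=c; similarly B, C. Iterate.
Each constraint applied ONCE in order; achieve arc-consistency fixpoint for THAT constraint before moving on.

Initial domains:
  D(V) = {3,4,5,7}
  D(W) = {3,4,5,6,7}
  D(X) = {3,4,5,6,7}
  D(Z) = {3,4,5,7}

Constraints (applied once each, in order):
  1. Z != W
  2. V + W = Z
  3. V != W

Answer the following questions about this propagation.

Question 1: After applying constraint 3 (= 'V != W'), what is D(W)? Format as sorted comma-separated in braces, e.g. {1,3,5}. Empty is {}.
Answer: {3,4}

Derivation:
Constraint 1 (Z != W) on D(Z)={3,4,5,7} D(W)={3,4,5,6,7}: no change
Constraint 2 (V + W = Z) on D(V)={3,4,5,7} D(W)={3,4,5,6,7} D(Z)={3,4,5,7}: V {3,4,5,7}->{3,4}; W {3,4,5,6,7}->{3,4}; Z {3,4,5,7}->{7}
Constraint 3 (V != W) on D(V)={3,4} D(W)={3,4}: no change
So after constraint 3: D(W) = {3,4}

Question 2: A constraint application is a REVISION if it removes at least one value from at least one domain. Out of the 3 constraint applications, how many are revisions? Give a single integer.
Constraint 1 (Z != W) on D(Z)={3,4,5,7} D(W)={3,4,5,6,7}: no change => not a revision
Constraint 2 (V + W = Z) on D(V)={3,4,5,7} D(W)={3,4,5,6,7} D(Z)={3,4,5,7}: V {3,4,5,7}->{3,4}; W {3,4,5,6,7}->{3,4}; Z {3,4,5,7}->{7} => REVISION
Constraint 3 (V != W) on D(V)={3,4} D(W)={3,4}: no change => not a revision
Total revisions = 1

Answer: 1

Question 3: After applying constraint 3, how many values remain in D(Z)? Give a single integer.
Constraint 1 (Z != W) on D(Z)={3,4,5,7} D(W)={3,4,5,6,7}: no change
Constraint 2 (V + W = Z) on D(V)={3,4,5,7} D(W)={3,4,5,6,7} D(Z)={3,4,5,7}: V {3,4,5,7}->{3,4}; W {3,4,5,6,7}->{3,4}; Z {3,4,5,7}->{7}
Constraint 3 (V != W) on D(V)={3,4} D(W)={3,4}: no change
So after constraint 3: D(Z)={7}, size = 1

Answer: 1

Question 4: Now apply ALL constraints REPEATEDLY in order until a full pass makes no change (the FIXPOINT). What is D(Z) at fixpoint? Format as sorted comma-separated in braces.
pass 0 (initial): D(Z)={3,4,5,7}
pass 1: V {3,4,5,7}->{3,4}; W {3,4,5,6,7}->{3,4}; Z {3,4,5,7}->{7}
pass 2: no change
Fixpoint after 2 passes: D(Z) = {7}

Answer: {7}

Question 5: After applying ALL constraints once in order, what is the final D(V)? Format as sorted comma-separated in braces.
Answer: {3,4}

Derivation:
Constraint 1 (Z != W) on D(Z)={3,4,5,7} D(W)={3,4,5,6,7}: no change
Constraint 2 (V + W = Z) on D(V)={3,4,5,7} D(W)={3,4,5,6,7} D(Z)={3,4,5,7}: V {3,4,5,7}->{3,4}; W {3,4,5,6,7}->{3,4}; Z {3,4,5,7}->{7}
Constraint 3 (V != W) on D(V)={3,4} D(W)={3,4}: no change
So after all 3 constraints: D(V) = {3,4}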